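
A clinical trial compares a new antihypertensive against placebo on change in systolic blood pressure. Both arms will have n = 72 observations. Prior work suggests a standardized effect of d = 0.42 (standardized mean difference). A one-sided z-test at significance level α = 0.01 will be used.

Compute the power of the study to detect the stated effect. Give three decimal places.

Noncentrality parameter: δ = d·√(n/2) = 0.42 × √(72/2) = 2.5200
One-sided α = 0.01 → critical value z_{0.01} = 2.326.
Power = P(Z > 2.326 − δ) = Φ(0.194) = 0.5768.

Power ≈ 0.577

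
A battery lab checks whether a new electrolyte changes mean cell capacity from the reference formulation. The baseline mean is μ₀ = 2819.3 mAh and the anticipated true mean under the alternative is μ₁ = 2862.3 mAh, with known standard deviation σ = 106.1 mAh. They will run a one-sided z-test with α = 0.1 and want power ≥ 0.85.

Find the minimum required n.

Standardized effect: d = |μ₁ − μ₀| / σ = |2862.3 − 2819.3| / 106.1 = 0.4053
Set Φ(δ − 1.282) = 0.85; then δ − 1.282 = Φ⁻¹(0.85) = 1.036, giving δ = 2.318.
δ = d·√n ⇒ n = (δ/d)² = (2.318 / 0.4053)² = 32.71.
Round up to the next whole unit.

n = 33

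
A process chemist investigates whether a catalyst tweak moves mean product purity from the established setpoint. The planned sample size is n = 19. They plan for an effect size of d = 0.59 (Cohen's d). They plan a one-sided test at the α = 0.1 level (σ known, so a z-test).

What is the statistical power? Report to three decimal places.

Noncentrality parameter: δ = d·√n = 0.59 × √19 = 2.5718
Critical value for a one-sided test at α = 0.1: z_α = 1.282.
Power = P(Z > 1.282 − δ) = Φ(1.290) = 0.9015.

Power ≈ 0.902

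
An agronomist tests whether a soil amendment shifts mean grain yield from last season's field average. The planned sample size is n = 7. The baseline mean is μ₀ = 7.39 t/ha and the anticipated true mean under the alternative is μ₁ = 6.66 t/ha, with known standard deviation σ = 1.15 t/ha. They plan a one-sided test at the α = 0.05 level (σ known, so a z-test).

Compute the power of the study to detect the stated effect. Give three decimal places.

Standardized effect: d = |μ₁ − μ₀| / σ = |6.66 − 7.39| / 1.15 = 0.6348
Noncentrality parameter: δ = d·√n = 0.6348 × √7 = 1.6795
Critical value for a one-sided test at α = 0.05: z_α = 1.645.
Power = P(Z > 1.645 − δ) = Φ(0.035) = 0.5138.

Power ≈ 0.514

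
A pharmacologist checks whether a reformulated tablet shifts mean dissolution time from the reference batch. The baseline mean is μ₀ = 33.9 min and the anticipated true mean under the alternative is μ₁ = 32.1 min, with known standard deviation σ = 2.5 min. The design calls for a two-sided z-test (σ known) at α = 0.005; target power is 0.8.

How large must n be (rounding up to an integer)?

n = 26

Standardized effect: d = |μ₁ − μ₀| / σ = |32.1 − 33.9| / 2.5 = 0.7200
For power 0.8 need Φ(δ − z_{0.0025}) = 0.8, so δ = z_{0.0025} + z_{0.20} = 2.807 + 0.842 = 3.649.
(The Φ(−δ − z_{α/2}) term is vanishingly small for δ > 0 and is dropped in the standard sample-size formula.)
δ = d·√n ⇒ n = (δ/d)² = (3.649 / 0.7200)² = 25.68.
Rounding up, n = 26.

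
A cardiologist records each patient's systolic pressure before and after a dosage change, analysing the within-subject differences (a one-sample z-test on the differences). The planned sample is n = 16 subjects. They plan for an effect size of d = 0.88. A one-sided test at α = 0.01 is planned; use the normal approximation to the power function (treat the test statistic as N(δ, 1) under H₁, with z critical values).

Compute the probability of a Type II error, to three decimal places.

Noncentrality parameter: λ = d·√n = 0.88 × √16 = 3.5200
One-sided α = 0.01 → critical value z_{0.01} = 2.326.
Power = P(Z > 2.326 − λ) = Φ(1.194) = 0.8837.
Type II error: β = 1 − power = 1 − 0.8837 = 0.1163.

β ≈ 0.116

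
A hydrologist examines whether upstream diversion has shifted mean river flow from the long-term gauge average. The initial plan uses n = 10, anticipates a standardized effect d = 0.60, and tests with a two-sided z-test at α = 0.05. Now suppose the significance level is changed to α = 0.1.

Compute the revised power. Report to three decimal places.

Power ≈ 0.600

δ = d·√n = 0.60 × √10 = 1.8974 (unchanged). New critical value: z_{0.05} = 1.645.
Revised power = Φ(δ − 1.645) + Φ(−δ − 1.645) = Φ(0.253) + Φ(-3.542) = 0.5997 + 0.0002 = 0.5999.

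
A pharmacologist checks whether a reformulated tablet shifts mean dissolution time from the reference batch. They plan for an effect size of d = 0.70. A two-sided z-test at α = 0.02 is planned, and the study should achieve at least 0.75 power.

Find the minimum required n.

n = 19

For power 0.75 need Φ(δ − z_{0.01}) = 0.75, so δ = z_{0.01} + z_{0.25} = 2.326 + 0.674 = 3.001.
(The Φ(−δ − z_{α/2}) term is vanishingly small for δ > 0 and is dropped in the standard sample-size formula.)
δ = d·√n ⇒ n = (δ/d)² = (3.001 / 0.70)² = 18.38.
Rounding up, n = 19.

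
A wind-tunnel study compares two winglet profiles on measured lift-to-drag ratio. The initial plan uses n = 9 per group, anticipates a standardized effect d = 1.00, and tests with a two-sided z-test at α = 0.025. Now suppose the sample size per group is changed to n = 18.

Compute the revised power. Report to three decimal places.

Power ≈ 0.776

With n = 18 per group: δ = d·√(n/2) = 1.00 × √(18/2) = 3.0000. Critical value z_{0.0125} = 2.241.
Revised power = Φ(δ − 2.241) + Φ(−δ − 2.241) = Φ(0.759) + Φ(-5.241) = 0.7760 + 0.0000 = 0.7760.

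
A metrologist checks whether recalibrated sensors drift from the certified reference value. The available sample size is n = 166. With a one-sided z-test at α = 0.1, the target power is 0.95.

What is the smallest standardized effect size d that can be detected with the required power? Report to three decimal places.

d ≈ 0.227

Need Φ(δ − 1.282) = 0.95, so δ = 1.282 + 1.645 = 2.926.
δ = d·√n ⇒ d = δ/√n = 2.926/√166 = 0.2271.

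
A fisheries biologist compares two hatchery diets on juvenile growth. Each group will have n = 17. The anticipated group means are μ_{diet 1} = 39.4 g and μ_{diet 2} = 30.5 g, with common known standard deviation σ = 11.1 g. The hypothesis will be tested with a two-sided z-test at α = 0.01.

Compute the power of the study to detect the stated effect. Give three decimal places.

Standardized effect: d = |μ_{diet 1} − μ_{diet 2}| / σ = |39.4 − 30.5| / 11.1 = 0.8018
Noncentrality parameter: δ = d·√(n/2) = 0.8018 × √(17/2) = 2.3376
Critical value for a two-sided test at α = 0.01: z_{α/2} = 2.576.
Power = Φ(δ − 2.576) + Φ(−δ − 2.576) = Φ(-0.238) + Φ(-4.913) = 0.4059 + 0.0000 = 0.4059.

Power ≈ 0.406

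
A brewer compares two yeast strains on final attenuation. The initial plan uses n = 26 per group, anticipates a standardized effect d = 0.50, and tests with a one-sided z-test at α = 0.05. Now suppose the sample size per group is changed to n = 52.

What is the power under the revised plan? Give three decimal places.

Power ≈ 0.817

With n = 52 per group: δ = d·√(n/2) = 0.50 × √(52/2) = 2.5495. Critical value z_{0.05} = 1.645.
Revised power = P(Z > 1.645 − δ) = Φ(0.905) = 0.8172.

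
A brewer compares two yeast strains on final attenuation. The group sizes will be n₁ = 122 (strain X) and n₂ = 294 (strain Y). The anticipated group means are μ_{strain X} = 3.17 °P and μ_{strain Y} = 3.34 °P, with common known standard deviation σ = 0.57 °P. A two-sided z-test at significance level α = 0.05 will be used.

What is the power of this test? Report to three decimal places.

Power ≈ 0.791

Standardized effect: d = |μ_{strain X} − μ_{strain Y}| / σ = |3.17 − 3.34| / 0.57 = 0.2982
Noncentrality parameter: δ = d / √(1/n₁ + 1/n₂) = 0.2982 / √(1/122 + 1/294) = 2.7694
Critical value for a two-sided test at α = 0.05: z_{α/2} = 1.960.
Power = Φ(δ − 1.960) + Φ(−δ − 1.960) = Φ(0.809) + Φ(-4.729) = 0.7909 + 0.0000 = 0.7909.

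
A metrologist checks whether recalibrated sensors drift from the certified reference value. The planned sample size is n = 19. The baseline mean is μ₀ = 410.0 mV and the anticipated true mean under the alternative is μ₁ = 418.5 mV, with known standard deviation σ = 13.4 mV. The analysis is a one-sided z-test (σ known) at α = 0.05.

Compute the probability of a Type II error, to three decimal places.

β ≈ 0.131

Standardized effect: d = |μ₁ − μ₀| / σ = |418.5 − 410.0| / 13.4 = 0.6343
Noncentrality parameter: δ = d·√n = 0.6343 × √19 = 2.7650
One-sided α = 0.05 → critical value z_{0.05} = 1.645.
Power = Φ(δ − 1.645) = Φ(1.120) = 0.8687.
Type II error: β = 1 − power = 1 − 0.8687 = 0.1313.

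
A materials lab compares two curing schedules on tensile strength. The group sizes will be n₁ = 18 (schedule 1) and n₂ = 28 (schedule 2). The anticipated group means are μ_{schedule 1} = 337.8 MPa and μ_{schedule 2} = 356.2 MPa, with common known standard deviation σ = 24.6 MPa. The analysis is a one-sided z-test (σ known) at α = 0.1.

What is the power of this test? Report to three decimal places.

Standardized effect: d = |μ_{schedule 1} − μ_{schedule 2}| / σ = |337.8 − 356.2| / 24.6 = 0.7480
Noncentrality parameter: δ = d / √(1/n₁ + 1/n₂) = 0.7480 / √(1/18 + 1/28) = 2.4758
Critical value for a one-sided test at α = 0.1: z_α = 1.282.
Power = Φ(δ − 1.282) = Φ(1.194) = 0.8838.

Power ≈ 0.884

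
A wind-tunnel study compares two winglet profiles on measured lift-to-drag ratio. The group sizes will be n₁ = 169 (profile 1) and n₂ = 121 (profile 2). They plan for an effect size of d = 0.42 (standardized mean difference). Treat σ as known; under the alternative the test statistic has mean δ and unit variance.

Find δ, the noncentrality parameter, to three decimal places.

δ ≈ 3.527

The noncentrality parameter scales effect size by the design's sample-size factor: δ = d / √(1/n₁ + 1/n₂) = 0.42 / √(1/169 + 1/121) = 3.5268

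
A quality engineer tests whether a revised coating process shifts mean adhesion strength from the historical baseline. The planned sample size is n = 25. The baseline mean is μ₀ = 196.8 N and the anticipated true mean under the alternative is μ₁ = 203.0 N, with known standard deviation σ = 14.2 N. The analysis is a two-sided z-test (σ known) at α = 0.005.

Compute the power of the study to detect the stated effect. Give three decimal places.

Standardized effect: d = |μ₁ − μ₀| / σ = |203.0 − 196.8| / 14.2 = 0.4366
Noncentrality parameter: δ = d·√n = 0.4366 × √25 = 2.1831
Critical value for a two-sided test at α = 0.005: z_{α/2} = 2.807.
Power = Φ(δ − 2.807) + Φ(−δ − 2.807) = Φ(-0.624) + Φ(-4.990) = 0.2663 + 0.0000 = 0.2663.

Power ≈ 0.266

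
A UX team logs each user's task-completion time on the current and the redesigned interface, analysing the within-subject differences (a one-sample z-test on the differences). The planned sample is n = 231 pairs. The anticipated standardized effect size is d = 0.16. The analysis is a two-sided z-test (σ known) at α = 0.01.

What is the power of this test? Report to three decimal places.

Noncentrality parameter: δ = d·√n = 0.16 × √231 = 2.4318
Two-sided α = 0.01 → critical value z_{0.005} = 2.576.
Power = Φ(δ − 2.576) + Φ(−δ − 2.576) = Φ(-0.144) + Φ(-5.008) = 0.4427 + 0.0000 = 0.4427.

Power ≈ 0.443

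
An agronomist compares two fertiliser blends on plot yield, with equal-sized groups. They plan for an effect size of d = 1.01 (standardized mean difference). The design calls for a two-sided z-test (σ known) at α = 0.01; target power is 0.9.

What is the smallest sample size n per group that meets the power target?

n = 30 per group

Set Φ(δ − 2.576) = 0.9; then δ − 2.576 = Φ⁻¹(0.9) = 1.282, giving δ = 3.857.
(For δ > 0 the lower-tail rejection region contributes negligibly to power, so the one-term inversion is standard.)
δ = d·√(n/2) ⇒ n = 2(δ/d)² = 2 × (3.857 / 1.01)² = 29.17.
Round up to the next whole unit.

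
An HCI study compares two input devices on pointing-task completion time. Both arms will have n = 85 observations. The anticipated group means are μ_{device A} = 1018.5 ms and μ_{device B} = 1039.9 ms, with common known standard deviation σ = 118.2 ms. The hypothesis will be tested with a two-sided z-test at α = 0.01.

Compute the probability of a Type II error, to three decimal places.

β ≈ 0.918

Standardized effect: d = |μ_{device A} − μ_{device B}| / σ = |1018.5 − 1039.9| / 118.2 = 0.1810
Noncentrality parameter: δ = d·√(n/2) = 0.1810 × √(85/2) = 1.1803
Critical value for a two-sided test at α = 0.01: z_{α/2} = 2.576.
Power = Φ(δ − 2.576) + Φ(−δ − 2.576) = Φ(-1.396) + Φ(-3.756) = 0.0814 + 0.0001 = 0.0815.
Type II error: β = 1 − power = 1 − 0.0815 = 0.9185.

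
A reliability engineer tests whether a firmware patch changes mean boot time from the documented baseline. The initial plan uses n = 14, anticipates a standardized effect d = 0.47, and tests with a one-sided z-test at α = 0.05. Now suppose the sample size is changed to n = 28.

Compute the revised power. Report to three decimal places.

Power ≈ 0.800

With n = 28: δ = d·√n = 0.47 × √28 = 2.4870. Critical value z_{0.05} = 1.645.
Revised power = P(Z > 1.645 − δ) = Φ(0.842) = 0.8001.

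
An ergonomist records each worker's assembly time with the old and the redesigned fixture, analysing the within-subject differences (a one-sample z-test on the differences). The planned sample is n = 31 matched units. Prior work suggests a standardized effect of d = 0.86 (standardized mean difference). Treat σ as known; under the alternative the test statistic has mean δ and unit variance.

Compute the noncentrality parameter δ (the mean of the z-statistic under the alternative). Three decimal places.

δ ≈ 4.788

The noncentrality parameter scales effect size by the design's sample-size factor: δ = d·√n = 0.86 × √31 = 4.7883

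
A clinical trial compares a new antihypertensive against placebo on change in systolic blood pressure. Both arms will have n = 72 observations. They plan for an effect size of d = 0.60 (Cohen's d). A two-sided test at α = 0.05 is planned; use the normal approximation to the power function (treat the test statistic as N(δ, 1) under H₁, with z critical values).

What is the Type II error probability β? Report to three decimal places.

β ≈ 0.050

Noncentrality parameter: δ = d·√(n/2) = 0.60 × √(72/2) = 3.6000
Two-sided α = 0.05 → critical value z_{0.025} = 1.960.
Power = Φ(δ − 1.960) + Φ(−δ − 1.960) = Φ(1.640) + Φ(-5.560) = 0.9495 + 0.0000 = 0.9495.
Type II error: β = 1 − power = 1 − 0.9495 = 0.0505.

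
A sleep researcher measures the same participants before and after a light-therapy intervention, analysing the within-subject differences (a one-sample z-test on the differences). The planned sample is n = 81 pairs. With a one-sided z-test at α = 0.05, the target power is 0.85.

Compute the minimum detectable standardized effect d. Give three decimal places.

Need Φ(δ − 1.645) = 0.85, so δ = 1.645 + 1.036 = 2.681.
δ = d·√n ⇒ d = δ/√n = 2.681/√81 = 0.2979.

d ≈ 0.298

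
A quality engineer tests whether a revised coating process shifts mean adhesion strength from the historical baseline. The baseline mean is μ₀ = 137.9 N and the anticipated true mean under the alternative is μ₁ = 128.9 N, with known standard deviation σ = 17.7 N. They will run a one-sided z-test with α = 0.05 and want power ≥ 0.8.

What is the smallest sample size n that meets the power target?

n = 24

Standardized effect: d = |μ₁ − μ₀| / σ = |128.9 − 137.9| / 17.7 = 0.5085
Set Φ(δ − 1.645) = 0.8; then δ − 1.645 = Φ⁻¹(0.8) = 0.842, giving δ = 2.486.
δ = d·√n ⇒ n = (δ/d)² = (2.486 / 0.5085)² = 23.91.
Round up to the next whole unit.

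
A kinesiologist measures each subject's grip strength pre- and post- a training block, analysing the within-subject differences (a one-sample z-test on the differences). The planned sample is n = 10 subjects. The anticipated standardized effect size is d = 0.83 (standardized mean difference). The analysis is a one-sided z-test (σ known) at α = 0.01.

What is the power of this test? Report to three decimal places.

Power ≈ 0.617

Noncentrality parameter: δ = d·√n = 0.83 × √10 = 2.6247
Critical value for a one-sided test at α = 0.01: z_α = 2.326.
Power = P(Z > 2.326 − δ) = Φ(0.298) = 0.6173.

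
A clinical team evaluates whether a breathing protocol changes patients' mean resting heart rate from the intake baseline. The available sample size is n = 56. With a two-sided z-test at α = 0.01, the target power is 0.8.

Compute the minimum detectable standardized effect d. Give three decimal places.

d ≈ 0.457

Required noncentrality: δ = z_{0.005} + z_{0.20} = 2.576 + 0.842 = 3.417.
(Lower-tail contribution to power is negligible for δ > 0.)
δ = d·√n ⇒ d = δ/√n = 3.417/√56 = 0.4567.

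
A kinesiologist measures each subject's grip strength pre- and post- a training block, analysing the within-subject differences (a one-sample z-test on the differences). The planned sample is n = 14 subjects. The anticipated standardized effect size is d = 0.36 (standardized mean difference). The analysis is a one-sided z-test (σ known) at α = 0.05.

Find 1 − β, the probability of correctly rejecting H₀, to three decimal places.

Power ≈ 0.383

Noncentrality parameter: δ = d·√n = 0.36 × √14 = 1.3470
Critical value for a one-sided test at α = 0.05: z_α = 1.645.
Power = P(Z > 1.645 − δ) = Φ(-0.298) = 0.3829.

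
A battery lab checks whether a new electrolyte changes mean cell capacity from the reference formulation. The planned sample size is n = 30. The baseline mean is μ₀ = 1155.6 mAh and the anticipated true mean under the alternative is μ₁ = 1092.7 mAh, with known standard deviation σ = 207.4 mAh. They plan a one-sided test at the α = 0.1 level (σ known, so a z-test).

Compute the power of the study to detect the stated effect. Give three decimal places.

Power ≈ 0.648

Standardized effect: d = |μ₁ − μ₀| / σ = |1092.7 − 1155.6| / 207.4 = 0.3033
Noncentrality parameter: δ = d·√n = 0.3033 × √30 = 1.6611
One-sided α = 0.1 → critical value z_{0.1} = 1.282.
Power = P(Z > 1.282 − δ) = Φ(0.380) = 0.6479.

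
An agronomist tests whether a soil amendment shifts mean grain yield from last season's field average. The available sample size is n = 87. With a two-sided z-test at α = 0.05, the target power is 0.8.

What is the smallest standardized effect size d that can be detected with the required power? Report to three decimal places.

d ≈ 0.300

Need Φ(δ − 1.960) = 0.8, so δ = 1.960 + 0.842 = 2.802.
(The second rejection-region term Φ(−δ − z_{α/2}) is negligible and dropped.)
δ = d·√n ⇒ d = δ/√n = 2.802/√87 = 0.3004.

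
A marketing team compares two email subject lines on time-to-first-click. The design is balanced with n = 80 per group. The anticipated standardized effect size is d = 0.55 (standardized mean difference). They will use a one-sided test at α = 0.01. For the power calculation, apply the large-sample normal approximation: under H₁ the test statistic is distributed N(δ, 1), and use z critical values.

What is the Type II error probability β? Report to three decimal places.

β ≈ 0.125

Noncentrality parameter: δ = d·√(n/2) = 0.55 × √(80/2) = 3.4785
One-sided α = 0.01 → critical value z_{0.01} = 2.326.
Power = Φ(δ − 2.326) = Φ(1.152) = 0.8754.
Type II error: β = 1 − power = 1 − 0.8754 = 0.1246.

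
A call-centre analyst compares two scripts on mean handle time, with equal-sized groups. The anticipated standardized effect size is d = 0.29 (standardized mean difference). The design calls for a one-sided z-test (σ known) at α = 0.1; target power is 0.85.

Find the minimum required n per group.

Set Φ(δ − 1.282) = 0.85; then δ − 1.282 = Φ⁻¹(0.85) = 1.036, giving δ = 2.318.
δ = d·√(n/2) ⇒ n = 2(δ/d)² = 2 × (2.318 / 0.29)² = 127.78.
Rounding up, n = 128 per group.

n = 128 per group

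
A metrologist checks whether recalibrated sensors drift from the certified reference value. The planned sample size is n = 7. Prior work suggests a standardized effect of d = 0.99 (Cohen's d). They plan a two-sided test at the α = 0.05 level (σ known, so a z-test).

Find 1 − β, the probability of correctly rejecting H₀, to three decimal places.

Noncentrality parameter: δ = d·√n = 0.99 × √7 = 2.6193
Two-sided α = 0.05 → critical value z_{0.025} = 1.960.
Power = Φ(δ − 1.960) + Φ(−δ − 1.960) = Φ(0.659) + Φ(-4.579) = 0.7452 + 0.0000 = 0.7452.

Power ≈ 0.745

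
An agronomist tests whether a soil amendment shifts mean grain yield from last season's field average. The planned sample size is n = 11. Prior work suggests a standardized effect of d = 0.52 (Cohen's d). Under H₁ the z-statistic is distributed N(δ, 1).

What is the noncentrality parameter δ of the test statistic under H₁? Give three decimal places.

δ ≈ 1.725

The noncentrality parameter scales effect size by the design's sample-size factor: δ = d·√n = 0.52 × √11 = 1.7246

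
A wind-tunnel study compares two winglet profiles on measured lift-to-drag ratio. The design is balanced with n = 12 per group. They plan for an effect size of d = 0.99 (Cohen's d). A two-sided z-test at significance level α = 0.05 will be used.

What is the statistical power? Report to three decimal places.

Power ≈ 0.679

Noncentrality parameter: δ = d·√(n/2) = 0.99 × √(12/2) = 2.4250
Two-sided α = 0.05 → critical value z_{0.025} = 1.960.
Power = Φ(δ − 1.960) + Φ(−δ − 1.960) = Φ(0.465) + Φ(-4.385) = 0.6790 + 0.0000 = 0.6791.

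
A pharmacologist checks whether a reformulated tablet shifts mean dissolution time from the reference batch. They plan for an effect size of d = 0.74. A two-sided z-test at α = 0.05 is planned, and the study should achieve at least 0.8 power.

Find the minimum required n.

n = 15

For power 0.8 need Φ(δ − z_{0.025}) = 0.8, so δ = z_{0.025} + z_{0.20} = 1.960 + 0.842 = 2.802.
(Ignoring the negligible lower-tail rejection probability gives the usual closed-form inversion.)
δ = d·√n ⇒ n = (δ/d)² = (2.802 / 0.74)² = 14.33.
Round up to the next whole unit.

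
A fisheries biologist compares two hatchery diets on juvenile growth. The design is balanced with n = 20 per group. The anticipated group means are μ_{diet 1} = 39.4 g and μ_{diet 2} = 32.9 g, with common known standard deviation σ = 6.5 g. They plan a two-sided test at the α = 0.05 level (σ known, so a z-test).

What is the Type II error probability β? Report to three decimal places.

Standardized effect: d = |μ_{diet 1} − μ_{diet 2}| / σ = |39.4 − 32.9| / 6.5 = 1.0000
Noncentrality parameter: δ = d·√(n/2) = 1.0000 × √(20/2) = 3.1623
Two-sided α = 0.05 → critical value z_{0.025} = 1.960.
Power = Φ(δ − 1.960) + Φ(−δ − 1.960) = Φ(1.202) + Φ(-5.122) = 0.8854 + 0.0000 = 0.8854.
Type II error: β = 1 − power = 1 − 0.8854 = 0.1146.

β ≈ 0.115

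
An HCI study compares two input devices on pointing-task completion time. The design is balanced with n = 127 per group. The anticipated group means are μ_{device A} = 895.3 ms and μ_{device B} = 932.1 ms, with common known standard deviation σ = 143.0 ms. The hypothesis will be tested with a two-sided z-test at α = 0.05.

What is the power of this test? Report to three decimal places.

Power ≈ 0.536

Standardized effect: d = |μ_{device A} − μ_{device B}| / σ = |895.3 − 932.1| / 143.0 = 0.2573
Noncentrality parameter: δ = d·√(n/2) = 0.2573 × √(127/2) = 2.0507
Critical value for a two-sided test at α = 0.05: z_{α/2} = 1.960.
Power = Φ(δ − 1.960) + Φ(−δ − 1.960) = Φ(0.091) + Φ(-4.011) = 0.5361 + 0.0000 = 0.5362.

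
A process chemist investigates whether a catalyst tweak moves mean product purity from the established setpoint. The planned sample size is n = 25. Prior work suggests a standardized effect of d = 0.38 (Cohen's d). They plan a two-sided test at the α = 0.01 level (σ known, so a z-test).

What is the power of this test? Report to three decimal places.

Noncentrality parameter: δ = d·√n = 0.38 × √25 = 1.9000
Critical value for a two-sided test at α = 0.01: z_{α/2} = 2.576.
Power = Φ(δ − 2.576) + Φ(−δ − 2.576) = Φ(-0.676) + Φ(-4.476) = 0.2496 + 0.0000 = 0.2496.

Power ≈ 0.250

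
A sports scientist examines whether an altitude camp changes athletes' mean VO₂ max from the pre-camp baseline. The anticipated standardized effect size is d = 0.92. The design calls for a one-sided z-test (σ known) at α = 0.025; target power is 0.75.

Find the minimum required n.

Set Φ(δ − 1.960) = 0.75; then δ − 1.960 = Φ⁻¹(0.75) = 0.674, giving δ = 2.634.
δ = d·√n ⇒ n = (δ/d)² = (2.634 / 0.92)² = 8.20.
Round up to the next whole unit.

n = 9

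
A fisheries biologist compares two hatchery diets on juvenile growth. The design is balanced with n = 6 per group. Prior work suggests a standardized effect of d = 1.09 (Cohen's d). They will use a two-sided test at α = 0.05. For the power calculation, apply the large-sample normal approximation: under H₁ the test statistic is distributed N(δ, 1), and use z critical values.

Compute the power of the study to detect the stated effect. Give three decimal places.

Power ≈ 0.471

Noncentrality parameter: δ = d·√(n/2) = 1.09 × √(6/2) = 1.8879
Critical value for a two-sided test at α = 0.05: z_{α/2} = 1.960.
Power = Φ(δ − 1.960) + Φ(−δ − 1.960) = Φ(-0.072) + Φ(-3.848) = 0.4713 + 0.0001 = 0.4713.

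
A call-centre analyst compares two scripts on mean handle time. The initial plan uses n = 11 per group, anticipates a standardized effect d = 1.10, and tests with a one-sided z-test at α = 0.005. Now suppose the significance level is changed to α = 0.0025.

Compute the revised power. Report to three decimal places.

Power ≈ 0.410

δ = d·√(n/2) = 1.10 × √(11/2) = 2.5797 (unchanged). New critical value: z_{0.0025} = 2.807.
Revised power = Φ(δ − 2.807) = Φ(-0.227) = 0.4101.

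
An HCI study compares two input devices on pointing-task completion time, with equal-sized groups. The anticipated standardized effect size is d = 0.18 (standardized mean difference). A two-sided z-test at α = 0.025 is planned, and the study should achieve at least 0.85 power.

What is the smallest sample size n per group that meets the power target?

For power 0.85 need Φ(δ − z_{0.0125}) = 0.85, so δ = z_{0.0125} + z_{0.15} = 2.241 + 1.036 = 3.278.
(The Φ(−δ − z_{α/2}) term is vanishingly small for δ > 0 and is dropped in the standard sample-size formula.)
δ = d·√(n/2) ⇒ n = 2(δ/d)² = 2 × (3.278 / 0.18)² = 663.22.
Round up to the next whole unit.

n = 664 per group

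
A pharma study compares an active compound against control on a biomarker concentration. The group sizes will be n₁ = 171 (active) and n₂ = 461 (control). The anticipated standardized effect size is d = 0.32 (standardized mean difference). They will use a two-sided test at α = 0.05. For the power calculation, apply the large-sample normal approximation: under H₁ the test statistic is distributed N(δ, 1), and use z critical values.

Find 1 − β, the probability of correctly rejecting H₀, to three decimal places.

Power ≈ 0.947

Noncentrality parameter: δ = d / √(1/n₁ + 1/n₂) = 0.32 / √(1/171 + 1/461) = 3.5739
Critical value for a two-sided test at α = 0.05: z_{α/2} = 1.960.
Power = Φ(δ − 1.960) + Φ(−δ − 1.960) = Φ(1.614) + Φ(-5.534) = 0.9467 + 0.0000 = 0.9467.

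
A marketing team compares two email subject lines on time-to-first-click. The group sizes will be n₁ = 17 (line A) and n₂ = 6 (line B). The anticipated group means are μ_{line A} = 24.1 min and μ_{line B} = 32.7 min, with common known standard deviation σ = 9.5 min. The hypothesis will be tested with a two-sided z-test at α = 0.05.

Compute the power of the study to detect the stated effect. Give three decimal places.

Standardized effect: d = |μ_{line A} − μ_{line B}| / σ = |24.1 − 32.7| / 9.5 = 0.9053
Noncentrality parameter: δ = d / √(1/n₁ + 1/n₂) = 0.9053 / √(1/17 + 1/6) = 1.9064
Critical value for a two-sided test at α = 0.05: z_{α/2} = 1.960.
Power = Φ(δ − 1.960) + Φ(−δ − 1.960) = Φ(-0.054) + Φ(-3.866) = 0.4786 + 0.0001 = 0.4787.

Power ≈ 0.479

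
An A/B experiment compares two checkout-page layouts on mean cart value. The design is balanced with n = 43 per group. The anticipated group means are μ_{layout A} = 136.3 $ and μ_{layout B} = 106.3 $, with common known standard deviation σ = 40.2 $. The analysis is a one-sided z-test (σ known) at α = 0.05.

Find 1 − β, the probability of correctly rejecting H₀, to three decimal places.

Power ≈ 0.965

Standardized effect: d = |μ_{layout A} − μ_{layout B}| / σ = |136.3 − 106.3| / 40.2 = 0.7463
Noncentrality parameter: δ = d·√(n/2) = 0.7463 × √(43/2) = 3.4603
One-sided α = 0.05 → critical value z_{0.05} = 1.645.
Power = P(Z > 1.645 − δ) = Φ(1.815) = 0.9653.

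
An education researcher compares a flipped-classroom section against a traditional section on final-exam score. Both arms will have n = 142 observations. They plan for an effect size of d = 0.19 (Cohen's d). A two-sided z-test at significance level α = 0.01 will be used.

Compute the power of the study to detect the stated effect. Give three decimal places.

Power ≈ 0.165

Noncentrality parameter: δ = d·√(n/2) = 0.19 × √(142/2) = 1.6010
Two-sided α = 0.01 → critical value z_{0.005} = 2.576.
Power = Φ(δ − 2.576) + Φ(−δ − 2.576) = Φ(-0.975) + Φ(-4.177) = 0.1648 + 0.0000 = 0.1648.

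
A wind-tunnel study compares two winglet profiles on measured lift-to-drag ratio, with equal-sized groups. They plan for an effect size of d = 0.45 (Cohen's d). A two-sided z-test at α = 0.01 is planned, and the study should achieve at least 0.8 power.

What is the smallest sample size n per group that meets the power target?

For power 0.8 need Φ(δ − z_{0.005}) = 0.8, so δ = z_{0.005} + z_{0.20} = 2.576 + 0.842 = 3.417.
(For δ > 0 the lower-tail rejection region contributes negligibly to power, so the one-term inversion is standard.)
δ = d·√(n/2) ⇒ n = 2(δ/d)² = 2 × (3.417 / 0.45)² = 115.35.
Round up to the next whole unit.

n = 116 per group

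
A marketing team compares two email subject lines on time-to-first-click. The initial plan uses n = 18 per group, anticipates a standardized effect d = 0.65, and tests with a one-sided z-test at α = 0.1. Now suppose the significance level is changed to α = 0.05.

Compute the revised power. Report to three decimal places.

δ = d·√(n/2) = 0.65 × √(18/2) = 1.9500 (unchanged). New critical value: z_{0.05} = 1.645.
Revised power = Φ(δ − 1.645) = Φ(0.305) = 0.6199.

Power ≈ 0.620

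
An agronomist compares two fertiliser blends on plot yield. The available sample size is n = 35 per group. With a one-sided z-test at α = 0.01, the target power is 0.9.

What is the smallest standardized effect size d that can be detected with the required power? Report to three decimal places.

Need Φ(δ − 2.326) = 0.9, so δ = 2.326 + 1.282 = 3.608.
δ = d·√(n/2) ⇒ d = δ/√(n/2) = 3.608/√(35/2) = 0.8625.

d ≈ 0.862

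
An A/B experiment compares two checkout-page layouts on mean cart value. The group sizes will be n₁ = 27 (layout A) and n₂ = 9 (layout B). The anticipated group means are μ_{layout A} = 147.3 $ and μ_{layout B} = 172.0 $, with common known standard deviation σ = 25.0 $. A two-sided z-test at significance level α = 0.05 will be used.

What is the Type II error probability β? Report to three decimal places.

β ≈ 0.272

Standardized effect: d = |μ_{layout A} − μ_{layout B}| / σ = |147.3 − 172.0| / 25.0 = 0.9880
Noncentrality parameter: δ = d / √(1/n₁ + 1/n₂) = 0.9880 / √(1/27 + 1/9) = 2.5669
Two-sided α = 0.05 → critical value z_{0.025} = 1.960.
Power = Φ(δ − 1.960) + Φ(−δ − 1.960) = Φ(0.607) + Φ(-4.527) = 0.7281 + 0.0000 = 0.7281.
Type II error: β = 1 − power = 1 − 0.7281 = 0.2719.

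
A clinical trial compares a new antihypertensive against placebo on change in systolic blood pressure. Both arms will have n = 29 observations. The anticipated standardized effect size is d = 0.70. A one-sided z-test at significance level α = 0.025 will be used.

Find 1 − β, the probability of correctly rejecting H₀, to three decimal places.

Noncentrality parameter: δ = d·√(n/2) = 0.70 × √(29/2) = 2.6655
Critical value for a one-sided test at α = 0.025: z_α = 1.960.
Power = P(Z > 1.960 − δ) = Φ(0.706) = 0.7598.

Power ≈ 0.760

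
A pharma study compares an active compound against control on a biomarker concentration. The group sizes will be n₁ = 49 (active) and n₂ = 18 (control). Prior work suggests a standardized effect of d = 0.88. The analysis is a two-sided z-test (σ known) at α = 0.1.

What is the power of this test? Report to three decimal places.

Power ≈ 0.939

Noncentrality parameter: δ = d / √(1/n₁ + 1/n₂) = 0.88 / √(1/49 + 1/18) = 3.1929
Critical value for a two-sided test at α = 0.1: z_{α/2} = 1.645.
Power = Φ(δ − 1.645) + Φ(−δ − 1.645) = Φ(1.548) + Φ(-4.838) = 0.9392 + 0.0000 = 0.9392.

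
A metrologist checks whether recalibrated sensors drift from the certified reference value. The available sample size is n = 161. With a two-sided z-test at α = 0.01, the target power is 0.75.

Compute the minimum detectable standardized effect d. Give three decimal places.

d ≈ 0.256

Required noncentrality: δ = z_{0.005} + z_{0.25} = 2.576 + 0.674 = 3.250.
(The second rejection-region term Φ(−δ − z_{α/2}) is negligible and dropped.)
δ = d·√n ⇒ d = δ/√n = 3.250/√161 = 0.2562.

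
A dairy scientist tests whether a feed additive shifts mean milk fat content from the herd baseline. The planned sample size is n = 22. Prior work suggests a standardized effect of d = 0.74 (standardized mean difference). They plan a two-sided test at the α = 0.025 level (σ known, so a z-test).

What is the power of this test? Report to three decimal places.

Noncentrality parameter: δ = d·√n = 0.74 × √22 = 3.4709
Two-sided α = 0.025 → critical value z_{0.0125} = 2.241.
Power = Φ(δ − 2.241) + Φ(−δ − 2.241) = Φ(1.230) + Φ(-5.712) = 0.8906 + 0.0000 = 0.8906.

Power ≈ 0.891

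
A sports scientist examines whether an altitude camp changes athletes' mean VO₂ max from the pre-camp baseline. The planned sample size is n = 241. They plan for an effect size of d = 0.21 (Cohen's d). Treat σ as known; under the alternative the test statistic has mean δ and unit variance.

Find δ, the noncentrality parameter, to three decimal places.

δ ≈ 3.260

δ = d·√n = 0.21 × √241 = 3.2601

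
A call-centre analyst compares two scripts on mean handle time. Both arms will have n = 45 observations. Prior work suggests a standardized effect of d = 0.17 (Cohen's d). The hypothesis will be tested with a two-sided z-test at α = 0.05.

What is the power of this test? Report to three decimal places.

Noncentrality parameter: δ = d·√(n/2) = 0.17 × √(45/2) = 0.8064
Critical value for a two-sided test at α = 0.05: z_{α/2} = 1.960.
Power = Φ(δ − 1.960) + Φ(−δ − 1.960) = Φ(-1.154) + Φ(-2.766) = 0.1243 + 0.0028 = 0.1272.

Power ≈ 0.127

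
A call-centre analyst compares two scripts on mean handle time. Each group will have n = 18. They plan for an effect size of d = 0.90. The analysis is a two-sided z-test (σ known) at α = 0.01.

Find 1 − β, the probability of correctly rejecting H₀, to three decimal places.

Power ≈ 0.549

Noncentrality parameter: δ = d·√(n/2) = 0.90 × √(18/2) = 2.7000
Two-sided α = 0.01 → critical value z_{0.005} = 2.576.
Power = Φ(δ − 2.576) + Φ(−δ − 2.576) = Φ(0.124) + Φ(-5.276) = 0.5494 + 0.0000 = 0.5494.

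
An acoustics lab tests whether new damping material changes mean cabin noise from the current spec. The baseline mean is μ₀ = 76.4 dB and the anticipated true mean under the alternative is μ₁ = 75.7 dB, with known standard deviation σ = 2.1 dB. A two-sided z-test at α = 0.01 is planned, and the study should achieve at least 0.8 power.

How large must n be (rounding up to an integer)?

n = 106

Standardized effect: d = |μ₁ − μ₀| / σ = |75.7 − 76.4| / 2.1 = 0.3333
Set Φ(δ − 2.576) = 0.8; then δ − 2.576 = Φ⁻¹(0.8) = 0.842, giving δ = 3.417.
(For δ > 0 the lower-tail rejection region contributes negligibly to power, so the one-term inversion is standard.)
δ = d·√n ⇒ n = (δ/d)² = (3.417 / 0.3333)² = 105.11.
Round up to the next whole unit.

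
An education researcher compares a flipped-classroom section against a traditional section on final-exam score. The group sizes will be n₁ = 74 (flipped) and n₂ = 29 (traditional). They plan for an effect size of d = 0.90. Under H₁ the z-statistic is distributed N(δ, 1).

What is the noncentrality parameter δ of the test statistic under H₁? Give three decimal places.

δ ≈ 4.108

The noncentrality parameter scales effect size by the design's sample-size factor: δ = d / √(1/n₁ + 1/n₂) = 0.90 / √(1/74 + 1/29) = 4.1081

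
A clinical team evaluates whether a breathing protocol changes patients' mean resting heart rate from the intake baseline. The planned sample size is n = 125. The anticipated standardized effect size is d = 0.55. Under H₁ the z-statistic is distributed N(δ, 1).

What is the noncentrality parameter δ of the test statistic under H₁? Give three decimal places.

The noncentrality parameter scales effect size by the design's sample-size factor: δ = d·√n = 0.55 × √125 = 6.1492

δ ≈ 6.149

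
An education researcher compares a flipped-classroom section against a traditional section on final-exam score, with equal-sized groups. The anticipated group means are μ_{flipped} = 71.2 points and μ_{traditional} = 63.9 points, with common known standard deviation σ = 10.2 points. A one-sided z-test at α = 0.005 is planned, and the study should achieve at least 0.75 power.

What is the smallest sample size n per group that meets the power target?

Standardized effect: d = |μ_{flipped} − μ_{traditional}| / σ = |71.2 − 63.9| / 10.2 = 0.7157
For power 0.75 need Φ(δ − z_{0.005}) = 0.75, so δ = z_{0.005} + z_{0.25} = 2.576 + 0.674 = 3.250.
δ = d·√(n/2) ⇒ n = 2(δ/d)² = 2 × (3.250 / 0.7157)² = 41.25.
Round up to the next whole unit.

n = 42 per group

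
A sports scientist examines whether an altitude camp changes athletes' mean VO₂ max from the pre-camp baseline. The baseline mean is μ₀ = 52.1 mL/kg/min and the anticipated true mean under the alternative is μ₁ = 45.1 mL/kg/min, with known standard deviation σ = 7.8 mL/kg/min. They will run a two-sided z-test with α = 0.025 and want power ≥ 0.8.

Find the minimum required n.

n = 12

Standardized effect: d = |μ₁ − μ₀| / σ = |45.1 − 52.1| / 7.8 = 0.8974
For power 0.8 need Φ(δ − z_{0.0125}) = 0.8, so δ = z_{0.0125} + z_{0.20} = 2.241 + 0.842 = 3.083.
(For δ > 0 the lower-tail rejection region contributes negligibly to power, so the one-term inversion is standard.)
δ = d·√n ⇒ n = (δ/d)² = (3.083 / 0.8974)² = 11.80.
Round up to the next whole unit.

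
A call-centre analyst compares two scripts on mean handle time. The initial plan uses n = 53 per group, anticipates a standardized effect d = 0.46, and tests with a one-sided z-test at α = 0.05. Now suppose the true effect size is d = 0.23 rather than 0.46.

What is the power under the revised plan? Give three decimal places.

With d = 0.23: δ = d·√(n/2) = 0.23 × √(53/2) = 1.1840. Critical value z_{0.05} = 1.645.
Revised power = Φ(δ − 1.645) = Φ(-0.461) = 0.3225.

Power ≈ 0.322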